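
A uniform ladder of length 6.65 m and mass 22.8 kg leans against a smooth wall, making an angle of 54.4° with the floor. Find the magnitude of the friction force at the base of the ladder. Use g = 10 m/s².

f ≈ 81.6 N

Take moments about the foot of the ladder.
Ladder weight 22.8×10 = 228 N acts at 3.325 m along the ladder; its horizontal arm is 3.325·cos54.4° = 1.936 m → τ = 441.4 N·m clockwise.
Wall normal N acts horizontally at the top; its moment arm is the height L sinθ = 6.65·sin54.4° = 5.407 m, counterclockwise.
Στ = 0 ⇒ N × 5.407 = 441.4 ⇒ N = 81.6 N.
ΣFx = 0: friction at the foot balances the wall's push, so f = N_wall = 81.6 N.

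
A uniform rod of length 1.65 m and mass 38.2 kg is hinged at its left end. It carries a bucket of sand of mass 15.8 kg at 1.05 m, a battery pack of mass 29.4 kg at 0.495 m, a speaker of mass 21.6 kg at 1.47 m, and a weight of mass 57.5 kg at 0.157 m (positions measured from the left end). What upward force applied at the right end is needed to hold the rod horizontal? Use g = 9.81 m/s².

Sum moments about the left end (the unknown pivot reaction has zero arm there).
Beam weight: 38.2 × 9.81 = 374.7 N down at 0.825 m → arm 0.825 m, τ = 374.7 × 0.825 = 309.1 N·m clockwise.
Bucket of sand: 15.8 × 9.81 = 155 N down at 1.05 m → arm 1.05 m, τ = 155 × 1.05 = 162.8 N·m clockwise.
Battery pack: 29.4 × 9.81 = 288.4 N down at 0.495 m → arm 0.495 m, τ = 288.4 × 0.495 = 142.8 N·m clockwise.
Speaker: 21.6 × 9.81 = 211.9 N down at 1.47 m → arm 1.47 m, τ = 211.9 × 1.47 = 311.5 N·m clockwise.
Weight: 57.5 × 9.81 = 564.1 N down at 0.157 m → arm 0.157 m, τ = 564.1 × 0.157 = 88.56 N·m clockwise.
Net moment of the loads = 1015 N·m clockwise.
The upward force F acts at the right end, arm 1.65 m, giving F × 1.65 counterclockwise.
Στ = 0 ⇒ F × 1.65 = 1015 ⇒ F = 1015 / 1.65 = 615 N.

F ≈ 615 N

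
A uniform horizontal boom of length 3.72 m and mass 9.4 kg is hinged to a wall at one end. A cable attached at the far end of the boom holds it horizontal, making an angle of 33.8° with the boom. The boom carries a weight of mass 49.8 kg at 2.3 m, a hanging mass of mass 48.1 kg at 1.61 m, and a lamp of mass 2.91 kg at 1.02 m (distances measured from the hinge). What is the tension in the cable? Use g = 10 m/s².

T ≈ 1030 N

About the hinge:
Beam weight: 9.4 × 10 = 94 N down at 1.86 m → arm 1.86 m, τ = 94 × 1.86 = 174.8 N·m clockwise.
Weight: 49.8 × 10 = 498 N down at 2.3 m → arm 2.3 m, τ = 498 × 2.3 = 1145 N·m clockwise.
Hanging mass: 48.1 × 10 = 481 N down at 1.61 m → arm 1.61 m, τ = 481 × 1.61 = 774.4 N·m clockwise.
Lamp: 2.91 × 10 = 29.1 N down at 1.02 m → arm 1.02 m, τ = 29.1 × 1.02 = 29.68 N·m clockwise.
Total clockwise load moment = 2124 N·m.
The cable tension T acts at 3.72 m; only its component perpendicular to the boom, T sinθ, produces torque. sin 33.8° = 0.5563.
Balancing moments: T × 3.72 × 0.5563 = 2124, giving T = 2124 / 2.069 = 1030 N.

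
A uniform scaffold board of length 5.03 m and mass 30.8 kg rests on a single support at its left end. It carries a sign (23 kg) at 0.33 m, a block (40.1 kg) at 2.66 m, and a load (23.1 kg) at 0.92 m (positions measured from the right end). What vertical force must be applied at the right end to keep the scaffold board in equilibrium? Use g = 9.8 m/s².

F ≈ 732 N

About the left end:
Beam weight: 30.8 × 9.8 = 301.8 N down at 2.515 m → arm 2.515 m, τ = 301.8 × 2.515 = 759 N·m clockwise.
Sign: 23 × 9.8 = 225.4 N down at 0.33 m → arm 4.7 m, τ = 225.4 × 4.7 = 1059 N·m clockwise.
Block: 40.1 × 9.8 = 393 N down at 2.66 m → arm 2.37 m, τ = 393 × 2.37 = 931.4 N·m clockwise.
Load: 23.1 × 9.8 = 226.4 N down at 0.92 m → arm 4.11 m, τ = 226.4 × 4.11 = 930.5 N·m clockwise.
Net moment of the loads = 3680 N·m clockwise.
The upward force F acts at the right end, arm 5.03 m, giving F × 5.03 counterclockwise.
Στ = 0 ⇒ F × 5.03 = 3680 ⇒ F = 3680 / 5.03 = 732 N.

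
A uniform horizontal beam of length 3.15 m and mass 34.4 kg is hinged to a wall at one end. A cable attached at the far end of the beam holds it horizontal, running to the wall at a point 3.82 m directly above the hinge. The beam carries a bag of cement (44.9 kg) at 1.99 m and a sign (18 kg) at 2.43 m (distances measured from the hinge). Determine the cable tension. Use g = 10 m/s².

T ≈ 771 N

Sum moments about the hinge (the unknown hinge reaction has zero arm there).
Beam weight: 34.4 × 10 = 344 N down at 1.575 m → arm 1.575 m, τ = 344 × 1.575 = 541.8 N·m clockwise.
Bag of cement: 44.9 × 10 = 449 N down at 1.99 m → arm 1.99 m, τ = 449 × 1.99 = 893.5 N·m clockwise.
Sign: 18 × 10 = 180 N down at 2.43 m → arm 2.43 m, τ = 180 × 2.43 = 437.4 N·m clockwise.
Total clockwise load moment = 1873 N·m.
The cable tension T acts at 3.15 m; only its component perpendicular to the beam, T sinθ, produces torque. sinθ = h/√(h²+d²) = 3.82/√(3.82²+3.15²) = 0.7715.
Setting net torque to zero: T × 3.15 × 0.7715 = 1873 → T = 1873 / 2.43 = 771 N.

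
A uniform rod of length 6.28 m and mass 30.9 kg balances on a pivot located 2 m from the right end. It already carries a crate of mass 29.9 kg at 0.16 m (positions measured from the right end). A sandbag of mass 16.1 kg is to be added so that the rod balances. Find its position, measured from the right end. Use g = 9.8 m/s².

Sum moments about the pivot (at 2 m from the right end) (the support reaction has zero arm there).
Beam weight: 30.9 × 9.8 = 302.8 N down at 3.14 m → arm 1.14 m, τ = 302.8 × 1.14 = 345.2 N·m counterclockwise.
Crate: 29.9 × 9.8 = 293 N down at 0.16 m → arm 1.84 m, τ = 293 × 1.84 = 539.1 N·m clockwise.
Net moment of existing loads = 193.9 N·m clockwise.
The sandbag weighs 16.1 × 9.8 = 157.8 N and must supply an equal counterclockwise moment, so its lever arm about the pivot is 193.9 / 157.8 = 1.23 m.
That puts it at 2 + 1.23 = 3.23 m from the right end.

x ≈ 3.23 m from the right end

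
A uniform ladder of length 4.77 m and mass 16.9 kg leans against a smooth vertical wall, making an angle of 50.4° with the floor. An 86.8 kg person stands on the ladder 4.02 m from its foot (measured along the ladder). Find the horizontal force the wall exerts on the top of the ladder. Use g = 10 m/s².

N_wall ≈ 675 N

Choose the foot of the ladder as the axis so the floor normal and friction both act there and drop out.
Ladder weight 16.9×10 = 169 N acts at 2.385 m along the ladder; its horizontal arm is 2.385·cos50.4° = 1.52 m → τ = 256.9 N·m clockwise.
Person: 86.8×10 = 868 N at 4.02 m → arm 2.562 m → τ = 2224 N·m clockwise.
Wall normal N acts horizontally at the top; its moment arm is the height L sinθ = 4.77·sin50.4° = 3.675 m, counterclockwise.
Balancing moments: N × 3.675 = 2481, giving N = 675 N.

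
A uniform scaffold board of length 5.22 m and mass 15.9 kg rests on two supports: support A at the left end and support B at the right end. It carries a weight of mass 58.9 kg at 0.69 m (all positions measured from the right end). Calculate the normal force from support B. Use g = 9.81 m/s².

Taking torques about support A:
Beam weight: 15.9 × 9.81 = 156 N down at 2.61 m → arm 2.61 m, τ = 156 × 2.61 = 407.2 N·m clockwise.
Weight: 58.9 × 9.81 = 577.8 N down at 0.69 m → arm 4.53 m, τ = 577.8 × 4.53 = 2617 N·m clockwise.
Net load moment about support A = 3024 N·m clockwise.
Reaction R at support B is upward at 0 m, arm 5.22 m → moment R × 5.22 counterclockwise.
For rotational equilibrium, R × 5.22 = 3024, so R = 579 N.

R_B ≈ 579 N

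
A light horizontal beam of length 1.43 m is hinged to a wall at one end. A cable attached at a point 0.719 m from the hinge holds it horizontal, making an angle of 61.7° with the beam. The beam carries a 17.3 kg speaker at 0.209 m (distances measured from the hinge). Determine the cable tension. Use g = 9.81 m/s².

About the hinge:
Speaker: 17.3 × 9.81 = 169.7 N down at 0.209 m → arm 0.209 m, τ = 169.7 × 0.209 = 35.47 N·m clockwise.
Total clockwise load moment = 35.47 N·m.
The cable tension T acts at 0.719 m; only its component perpendicular to the beam, T sinθ, produces torque. sin 61.7° = 0.8805.
Στ = 0 ⇒ T × 0.719 × 0.8805 = 35.47 ⇒ T = 35.47 / 0.6331 = 56 N.

T ≈ 56 N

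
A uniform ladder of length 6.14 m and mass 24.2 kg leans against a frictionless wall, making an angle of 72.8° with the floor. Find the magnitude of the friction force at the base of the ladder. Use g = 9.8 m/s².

f ≈ 36.7 N

Taking torques about the foot of the ladder:
Ladder weight 24.2×9.8 = 237.2 N acts at 3.07 m along the ladder; its horizontal arm is 3.07·cos72.8° = 0.9078 m → τ = 215.3 N·m clockwise.
Wall normal N acts horizontally at the top; its moment arm is the height L sinθ = 6.14·sin72.8° = 5.865 m, counterclockwise.
Setting net torque to zero: N × 5.865 = 215.3 → N = 36.7 N.
ΣFx = 0: friction at the foot balances the wall's push, so f = N_wall = 36.7 N.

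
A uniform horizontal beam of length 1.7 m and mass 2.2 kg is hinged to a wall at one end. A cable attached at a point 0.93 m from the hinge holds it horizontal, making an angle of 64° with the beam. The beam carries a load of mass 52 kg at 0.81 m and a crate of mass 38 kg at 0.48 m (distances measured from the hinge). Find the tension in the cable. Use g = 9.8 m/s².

T ≈ 730 N

Take moments about the hinge.
Beam weight: 2.2 × 9.8 = 21.56 N down at 0.85 m → arm 0.85 m, τ = 21.56 × 0.85 = 18.33 N·m clockwise.
Load: 52 × 9.8 = 509.6 N down at 0.81 m → arm 0.81 m, τ = 509.6 × 0.81 = 412.8 N·m clockwise.
Crate: 38 × 9.8 = 372.4 N down at 0.48 m → arm 0.48 m, τ = 372.4 × 0.48 = 178.8 N·m clockwise.
Total clockwise load moment = 609.9 N·m.
The cable tension T acts at 0.93 m; only its component perpendicular to the beam, T sinθ, produces torque. sin 64° = 0.8988.
Setting net torque to zero: T × 0.93 × 0.8988 = 609.9 → T = 609.9 / 0.8359 = 730 N.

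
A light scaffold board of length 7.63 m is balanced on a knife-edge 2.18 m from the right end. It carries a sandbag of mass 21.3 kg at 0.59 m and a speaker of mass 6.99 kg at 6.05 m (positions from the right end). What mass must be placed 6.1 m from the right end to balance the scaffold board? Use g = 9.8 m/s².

m ≈ 1.74 kg

Take moments about the knife-edge (at 2.18 m from the right end).
Sandbag: 21.3 × 9.8 = 208.7 N down at 0.59 m → arm 1.59 m, τ = 208.7 × 1.59 = 331.8 N·m clockwise.
Speaker: 6.99 × 9.8 = 68.5 N down at 6.05 m → arm 3.87 m, τ = 68.5 × 3.87 = 265.1 N·m counterclockwise.
Net moment of known loads = 66.7 N·m clockwise.
An unknown mass m at 6.1 m has arm 3.92 m; its moment is m·g·3.92 counterclockwise.
Στ = 0 ⇒ m × 9.8 × 3.92 = 66.7 ⇒ m = 66.7 / (9.8 × 3.92) = 1.74 kg.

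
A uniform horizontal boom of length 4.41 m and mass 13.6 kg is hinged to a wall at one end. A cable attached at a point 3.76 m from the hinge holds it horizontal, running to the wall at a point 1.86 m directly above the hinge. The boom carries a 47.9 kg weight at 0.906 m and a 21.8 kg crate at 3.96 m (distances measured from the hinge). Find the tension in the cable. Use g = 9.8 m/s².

Sum moments about the hinge (the unknown hinge reaction has zero arm there).
Beam weight: 13.6 × 9.8 = 133.3 N down at 2.205 m → arm 2.205 m, τ = 133.3 × 2.205 = 293.9 N·m clockwise.
Weight: 47.9 × 9.8 = 469.4 N down at 0.906 m → arm 0.906 m, τ = 469.4 × 0.906 = 425.3 N·m clockwise.
Crate: 21.8 × 9.8 = 213.6 N down at 3.96 m → arm 3.96 m, τ = 213.6 × 3.96 = 845.9 N·m clockwise.
Total clockwise load moment = 1565 N·m.
The cable tension T acts at 3.76 m; only its component perpendicular to the boom, T sinθ, produces torque. sinθ = h/√(h²+d²) = 1.86/√(1.86²+3.76²) = 0.4434.
Balancing moments: T × 3.76 × 0.4434 = 1565, giving T = 1565 / 1.667 = 939 N.

T ≈ 939 N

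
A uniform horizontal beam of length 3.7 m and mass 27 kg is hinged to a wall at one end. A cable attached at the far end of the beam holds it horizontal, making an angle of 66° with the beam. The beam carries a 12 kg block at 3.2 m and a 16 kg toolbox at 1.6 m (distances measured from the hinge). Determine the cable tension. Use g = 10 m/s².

T ≈ 337 N

Take moments about the hinge.
Beam weight: 27 × 10 = 270 N down at 1.85 m → arm 1.85 m, τ = 270 × 1.85 = 499.5 N·m clockwise.
Block: 12 × 10 = 120 N down at 3.2 m → arm 3.2 m, τ = 120 × 3.2 = 384 N·m clockwise.
Toolbox: 16 × 10 = 160 N down at 1.6 m → arm 1.6 m, τ = 160 × 1.6 = 256 N·m clockwise.
Total clockwise load moment = 1140 N·m.
The cable tension T acts at 3.7 m; only its component perpendicular to the beam, T sinθ, produces torque. sin 66° = 0.9135.
Balancing moments: T × 3.7 × 0.9135 = 1140, giving T = 1140 / 3.38 = 337 N.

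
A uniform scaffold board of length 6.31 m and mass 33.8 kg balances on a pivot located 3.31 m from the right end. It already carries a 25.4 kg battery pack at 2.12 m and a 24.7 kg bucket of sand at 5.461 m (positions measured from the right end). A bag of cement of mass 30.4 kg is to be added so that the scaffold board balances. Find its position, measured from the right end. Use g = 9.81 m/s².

Choose the pivot (at 3.31 m from the right end) as the axis so the support reaction has zero arm there.
Beam weight: 33.8 × 9.81 = 331.6 N down at 3.155 m → arm 0.155 m, τ = 331.6 × 0.155 = 51.4 N·m clockwise.
Battery pack: 25.4 × 9.81 = 249.2 N down at 2.12 m → arm 1.19 m, τ = 249.2 × 1.19 = 296.5 N·m clockwise.
Bucket of sand: 24.7 × 9.81 = 242.3 N down at 5.461 m → arm 2.151 m, τ = 242.3 × 2.151 = 521.2 N·m counterclockwise.
Net moment of existing loads = 173.3 N·m counterclockwise.
The bag of cement weighs 30.4 × 9.81 = 298.2 N and must supply an equal clockwise moment, so its lever arm about the pivot is 173.3 / 298.2 = 0.581 m.
That puts it at 3.31 − 0.581 = 2.73 m from the right end.

x ≈ 2.73 m from the right end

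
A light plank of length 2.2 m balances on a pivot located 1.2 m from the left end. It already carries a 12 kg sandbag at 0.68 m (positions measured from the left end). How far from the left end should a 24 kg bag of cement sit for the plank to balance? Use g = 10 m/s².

Take moments about the pivot (at 1.2 m from the left end).
Sandbag: 12 × 10 = 120 N down at 0.68 m → arm 0.52 m, τ = 120 × 0.52 = 62.4 N·m counterclockwise.
Net moment of existing loads = 62.4 N·m counterclockwise.
The bag of cement weighs 24 × 10 = 240 N and must supply an equal clockwise moment, so its lever arm about the pivot is 62.4 / 240 = 0.26 m.
That puts it at 1.2 + 0.26 = 1.46 m from the left end.

x ≈ 1.46 m from the left end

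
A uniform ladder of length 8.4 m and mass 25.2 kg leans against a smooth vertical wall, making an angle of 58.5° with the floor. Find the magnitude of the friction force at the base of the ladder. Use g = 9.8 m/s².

Sum moments about the foot of the ladder (the floor normal and friction both act there and drop out).
Ladder weight 25.2×9.8 = 247 N acts at 4.2 m along the ladder; its horizontal arm is 4.2·cos58.5° = 2.194 m → τ = 541.9 N·m clockwise.
Wall normal N acts horizontally at the top; its moment arm is the height L sinθ = 8.4·sin58.5° = 7.162 m, counterclockwise.
Balancing moments: N × 7.162 = 541.9, giving N = 75.7 N.
ΣFx = 0: friction at the foot balances the wall's push, so f = N_wall = 75.7 N.

f ≈ 75.7 N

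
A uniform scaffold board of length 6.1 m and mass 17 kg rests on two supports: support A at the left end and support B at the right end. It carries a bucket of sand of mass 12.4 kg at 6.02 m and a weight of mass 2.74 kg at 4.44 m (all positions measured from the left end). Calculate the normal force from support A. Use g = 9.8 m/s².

Taking torques about support B:
Beam weight: 17 × 9.8 = 166.6 N down at 3.05 m → arm 3.05 m, τ = 166.6 × 3.05 = 508.1 N·m counterclockwise.
Bucket of sand: 12.4 × 9.8 = 121.5 N down at 6.02 m → arm 0.08 m, τ = 121.5 × 0.08 = 9.72 N·m counterclockwise.
Weight: 2.74 × 9.8 = 26.85 N down at 4.44 m → arm 1.66 m, τ = 26.85 × 1.66 = 44.57 N·m counterclockwise.
Net load moment about support B = 562.4 N·m counterclockwise.
Reaction R at support A is upward at 0 m, arm 6.1 m → moment R × 6.1 clockwise.
For rotational equilibrium, R × 6.1 = 562.4, so R = 92.2 N.

R_A ≈ 92.2 N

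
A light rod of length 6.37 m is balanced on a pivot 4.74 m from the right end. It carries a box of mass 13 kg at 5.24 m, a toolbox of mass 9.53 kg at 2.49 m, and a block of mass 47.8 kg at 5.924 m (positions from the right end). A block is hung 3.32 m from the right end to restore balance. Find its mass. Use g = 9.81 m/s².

Choose the pivot (at 4.74 m from the right end) as the axis so the support reaction has zero arm there.
Box: 13 × 9.81 = 127.5 N down at 5.24 m → arm 0.5 m, τ = 127.5 × 0.5 = 63.75 N·m counterclockwise.
Toolbox: 9.53 × 9.81 = 93.49 N down at 2.49 m → arm 2.25 m, τ = 93.49 × 2.25 = 210.4 N·m clockwise.
Block: 47.8 × 9.81 = 468.9 N down at 5.924 m → arm 1.184 m, τ = 468.9 × 1.184 = 555.2 N·m counterclockwise.
Net moment of known loads = 408.6 N·m counterclockwise.
An unknown mass m at 3.32 m has arm 1.42 m; its moment is m·g·1.42 clockwise.
Στ = 0 ⇒ m × 9.81 × 1.42 = 408.6 ⇒ m = 408.6 / (9.81 × 1.42) = 29.3 kg.

m ≈ 29.3 kg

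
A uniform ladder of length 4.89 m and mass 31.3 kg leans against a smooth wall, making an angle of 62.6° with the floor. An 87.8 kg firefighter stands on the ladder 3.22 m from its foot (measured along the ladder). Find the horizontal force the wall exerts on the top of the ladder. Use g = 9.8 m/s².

About the foot of the ladder:
Ladder weight 31.3×9.8 = 306.7 N acts at 2.445 m along the ladder; its horizontal arm is 2.445·cos62.6° = 1.125 m → τ = 345 N·m clockwise.
Firefighter: 87.8×9.8 = 860.4 N at 3.22 m → arm 1.482 m → τ = 1275 N·m clockwise.
Wall normal N acts horizontally at the top; its moment arm is the height L sinθ = 4.89·sin62.6° = 4.341 m, counterclockwise.
Setting net torque to zero: N × 4.341 = 1620 → N = 373 N.

N_wall ≈ 373 N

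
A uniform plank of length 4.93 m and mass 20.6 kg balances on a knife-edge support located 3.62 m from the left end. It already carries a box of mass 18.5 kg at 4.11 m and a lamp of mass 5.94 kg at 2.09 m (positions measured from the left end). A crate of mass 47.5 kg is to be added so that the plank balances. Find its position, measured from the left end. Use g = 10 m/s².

x ≈ 4.12 m from the left end

Take moments about the knife-edge support (at 3.62 m from the left end).
Beam weight: 20.6 × 10 = 206 N down at 2.465 m → arm 1.155 m, τ = 206 × 1.155 = 237.9 N·m counterclockwise.
Box: 18.5 × 10 = 185 N down at 4.11 m → arm 0.49 m, τ = 185 × 0.49 = 90.65 N·m clockwise.
Lamp: 5.94 × 10 = 59.4 N down at 2.09 m → arm 1.53 m, τ = 59.4 × 1.53 = 90.88 N·m counterclockwise.
Net moment of existing loads = 238.1 N·m counterclockwise.
The crate weighs 47.5 × 10 = 475 N and must supply an equal clockwise moment, so its lever arm about the knife-edge support is 238.1 / 475 = 0.501 m.
That puts it at 3.62 + 0.501 = 4.12 m from the left end.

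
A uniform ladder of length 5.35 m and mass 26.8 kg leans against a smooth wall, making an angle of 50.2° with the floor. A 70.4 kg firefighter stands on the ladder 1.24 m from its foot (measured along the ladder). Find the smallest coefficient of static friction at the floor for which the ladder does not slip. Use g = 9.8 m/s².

μ_min ≈ 0.255

Choose the foot of the ladder as the axis so the floor normal and friction both act there and drop out.
Ladder weight 26.8×9.8 = 262.6 N acts at 2.675 m along the ladder; its horizontal arm is 2.675·cos50.2° = 1.712 m → τ = 449.6 N·m clockwise.
Firefighter: 70.4×9.8 = 689.9 N at 1.24 m → arm 0.7937 m → τ = 547.6 N·m clockwise.
Wall normal N acts horizontally at the top; its moment arm is the height L sinθ = 5.35·sin50.2° = 4.11 m, counterclockwise.
Setting net torque to zero: N × 4.11 = 997.2 → N = 242.6 N.
ΣFx = 0 ⇒ f = N_wall = 242.6 N. ΣFy = 0 ⇒ N_floor = 952.5 N.
μ_min = f / N_floor = 242.6 / 952.5 = 0.255.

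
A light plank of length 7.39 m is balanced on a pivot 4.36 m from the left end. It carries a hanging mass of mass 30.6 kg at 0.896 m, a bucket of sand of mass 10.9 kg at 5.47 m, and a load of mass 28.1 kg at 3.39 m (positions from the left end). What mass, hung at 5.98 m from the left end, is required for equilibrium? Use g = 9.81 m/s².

Taking torques about the pivot (at 4.36 m from the left end):
Hanging mass: 30.6 × 9.81 = 300.2 N down at 0.896 m → arm 3.464 m, τ = 300.2 × 3.464 = 1040 N·m counterclockwise.
Bucket of sand: 10.9 × 9.81 = 106.9 N down at 5.47 m → arm 1.11 m, τ = 106.9 × 1.11 = 118.7 N·m clockwise.
Load: 28.1 × 9.81 = 275.7 N down at 3.39 m → arm 0.97 m, τ = 275.7 × 0.97 = 267.4 N·m counterclockwise.
Net moment of known loads = 1189 N·m counterclockwise.
An unknown mass m at 5.98 m has arm 1.62 m; its moment is m·g·1.62 clockwise.
Στ = 0 ⇒ m × 9.81 × 1.62 = 1189 ⇒ m = 1189 / (9.81 × 1.62) = 74.8 kg.

m ≈ 74.8 kg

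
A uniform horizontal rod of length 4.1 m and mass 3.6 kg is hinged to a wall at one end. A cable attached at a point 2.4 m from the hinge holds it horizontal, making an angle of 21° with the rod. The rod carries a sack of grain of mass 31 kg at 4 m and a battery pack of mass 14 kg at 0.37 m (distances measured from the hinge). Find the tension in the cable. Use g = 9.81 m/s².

T ≈ 1560 N

Take moments about the hinge.
Beam weight: 3.6 × 9.81 = 35.32 N down at 2.05 m → arm 2.05 m, τ = 35.32 × 2.05 = 72.41 N·m clockwise.
Sack of grain: 31 × 9.81 = 304.1 N down at 4 m → arm 4 m, τ = 304.1 × 4 = 1216 N·m clockwise.
Battery pack: 14 × 9.81 = 137.3 N down at 0.37 m → arm 0.37 m, τ = 137.3 × 0.37 = 50.8 N·m clockwise.
Total clockwise load moment = 1339 N·m.
The cable tension T acts at 2.4 m; only its component perpendicular to the rod, T sinθ, produces torque. sin 21° = 0.3584.
Setting net torque to zero: T × 2.4 × 0.3584 = 1339 → T = 1339 / 0.8602 = 1560 N.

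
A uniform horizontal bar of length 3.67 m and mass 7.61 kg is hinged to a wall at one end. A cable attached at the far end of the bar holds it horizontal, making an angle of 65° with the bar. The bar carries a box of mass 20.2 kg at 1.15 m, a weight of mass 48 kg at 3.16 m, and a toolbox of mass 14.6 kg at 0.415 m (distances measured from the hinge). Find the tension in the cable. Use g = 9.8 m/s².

T ≈ 574 N

Choose the hinge as the axis so the unknown hinge reaction has zero arm there.
Beam weight: 7.61 × 9.8 = 74.58 N down at 1.835 m → arm 1.835 m, τ = 74.58 × 1.835 = 136.9 N·m clockwise.
Box: 20.2 × 9.8 = 198 N down at 1.15 m → arm 1.15 m, τ = 198 × 1.15 = 227.7 N·m clockwise.
Weight: 48 × 9.8 = 470.4 N down at 3.16 m → arm 3.16 m, τ = 470.4 × 3.16 = 1486 N·m clockwise.
Toolbox: 14.6 × 9.8 = 143.1 N down at 0.415 m → arm 0.415 m, τ = 143.1 × 0.415 = 59.39 N·m clockwise.
Total clockwise load moment = 1910 N·m.
The cable tension T acts at 3.67 m; only its component perpendicular to the bar, T sinθ, produces torque. sin 65° = 0.9063.
Setting net torque to zero: T × 3.67 × 0.9063 = 1910 → T = 1910 / 3.326 = 574 N.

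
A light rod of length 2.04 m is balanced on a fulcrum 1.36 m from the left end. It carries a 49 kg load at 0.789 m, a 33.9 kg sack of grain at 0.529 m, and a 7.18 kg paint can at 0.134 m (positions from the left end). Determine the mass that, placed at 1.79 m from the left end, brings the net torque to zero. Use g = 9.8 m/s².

m ≈ 151 kg

About the fulcrum (at 1.36 m from the left end):
Load: 49 × 9.8 = 480.2 N down at 0.789 m → arm 0.571 m, τ = 480.2 × 0.571 = 274.2 N·m counterclockwise.
Sack of grain: 33.9 × 9.8 = 332.2 N down at 0.529 m → arm 0.831 m, τ = 332.2 × 0.831 = 276.1 N·m counterclockwise.
Paint can: 7.18 × 9.8 = 70.36 N down at 0.134 m → arm 1.226 m, τ = 70.36 × 1.226 = 86.26 N·m counterclockwise.
Net moment of known loads = 636.6 N·m counterclockwise.
An unknown mass m at 1.79 m has arm 0.43 m; its moment is m·g·0.43 clockwise.
Στ = 0 ⇒ m × 9.8 × 0.43 = 636.6 ⇒ m = 636.6 / (9.8 × 0.43) = 151 kg.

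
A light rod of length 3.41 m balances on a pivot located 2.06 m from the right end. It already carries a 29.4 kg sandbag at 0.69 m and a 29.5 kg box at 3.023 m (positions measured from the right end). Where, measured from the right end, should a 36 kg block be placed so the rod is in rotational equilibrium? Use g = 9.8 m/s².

Take moments about the pivot (at 2.06 m from the right end).
Sandbag: 29.4 × 9.8 = 288.1 N down at 0.69 m → arm 1.37 m, τ = 288.1 × 1.37 = 394.7 N·m clockwise.
Box: 29.5 × 9.8 = 289.1 N down at 3.023 m → arm 0.963 m, τ = 289.1 × 0.963 = 278.4 N·m counterclockwise.
Net moment of existing loads = 116.3 N·m clockwise.
The block weighs 36 × 9.8 = 352.8 N and must supply an equal counterclockwise moment, so its lever arm about the pivot is 116.3 / 352.8 = 0.33 m.
That puts it at 2.06 + 0.33 = 2.39 m from the right end.

x ≈ 2.39 m from the right end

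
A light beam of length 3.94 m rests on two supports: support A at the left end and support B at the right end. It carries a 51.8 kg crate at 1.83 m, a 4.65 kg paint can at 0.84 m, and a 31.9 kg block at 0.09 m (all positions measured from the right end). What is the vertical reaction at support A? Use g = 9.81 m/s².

R_A ≈ 253 N

Choose support B as the axis so its reaction then has zero moment arm.
Crate: 51.8 × 9.81 = 508.2 N down at 1.83 m → arm 1.83 m, τ = 508.2 × 1.83 = 930 N·m counterclockwise.
Paint can: 4.65 × 9.81 = 45.62 N down at 0.84 m → arm 0.84 m, τ = 45.62 × 0.84 = 38.32 N·m counterclockwise.
Block: 31.9 × 9.81 = 312.9 N down at 0.09 m → arm 0.09 m, τ = 312.9 × 0.09 = 28.16 N·m counterclockwise.
Net load moment about support B = 996.5 N·m counterclockwise.
Reaction R at support A is upward at 3.94 m, arm 3.94 m → moment R × 3.94 clockwise.
For rotational equilibrium, R × 3.94 = 996.5, so R = 253 N.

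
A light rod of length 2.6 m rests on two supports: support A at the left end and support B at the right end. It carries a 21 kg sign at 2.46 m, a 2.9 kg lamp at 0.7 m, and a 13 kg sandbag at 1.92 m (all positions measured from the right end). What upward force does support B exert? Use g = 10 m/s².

R_B ≈ 66.5 N

Sum moments about support A (its reaction then has zero moment arm).
Sign: 21 × 10 = 210 N down at 2.46 m → arm 0.14 m, τ = 210 × 0.14 = 29.4 N·m clockwise.
Lamp: 2.9 × 10 = 29 N down at 0.7 m → arm 1.9 m, τ = 29 × 1.9 = 55.1 N·m clockwise.
Sandbag: 13 × 10 = 130 N down at 1.92 m → arm 0.68 m, τ = 130 × 0.68 = 88.4 N·m clockwise.
Net load moment about support A = 172.9 N·m clockwise.
Reaction R at support B is upward at 0 m, arm 2.6 m → moment R × 2.6 counterclockwise.
Στ = 0 ⇒ R × 2.6 = 172.9 ⇒ R = 66.5 N.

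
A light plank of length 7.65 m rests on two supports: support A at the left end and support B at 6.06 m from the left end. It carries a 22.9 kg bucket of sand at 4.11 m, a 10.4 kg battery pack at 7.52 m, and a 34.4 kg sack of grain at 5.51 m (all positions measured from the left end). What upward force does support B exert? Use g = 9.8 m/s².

R_B ≈ 585 N

Take moments about support A.
Bucket of sand: 22.9 × 9.8 = 224.4 N down at 4.11 m → arm 4.11 m, τ = 224.4 × 4.11 = 922.3 N·m clockwise.
Battery pack: 10.4 × 9.8 = 101.9 N down at 7.52 m → arm 7.52 m, τ = 101.9 × 7.52 = 766.3 N·m clockwise.
Sack of grain: 34.4 × 9.8 = 337.1 N down at 5.51 m → arm 5.51 m, τ = 337.1 × 5.51 = 1857 N·m clockwise.
Net load moment about support A = 3546 N·m clockwise.
Reaction R at support B is upward at 6.06 m, arm 6.06 m → moment R × 6.06 counterclockwise.
Στ = 0 ⇒ R × 6.06 = 3546 ⇒ R = 585 N.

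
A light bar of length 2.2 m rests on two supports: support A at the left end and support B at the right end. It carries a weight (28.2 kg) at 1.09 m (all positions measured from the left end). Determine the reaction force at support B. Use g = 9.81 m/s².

Taking torques about support A:
Weight: 28.2 × 9.81 = 276.6 N down at 1.09 m → arm 1.09 m, τ = 276.6 × 1.09 = 301.5 N·m clockwise.
Net load moment about support A = 301.5 N·m clockwise.
Reaction R at support B is upward at 2.2 m, arm 2.2 m → moment R × 2.2 counterclockwise.
Στ = 0 ⇒ R × 2.2 = 301.5 ⇒ R = 137 N.

R_B ≈ 137 N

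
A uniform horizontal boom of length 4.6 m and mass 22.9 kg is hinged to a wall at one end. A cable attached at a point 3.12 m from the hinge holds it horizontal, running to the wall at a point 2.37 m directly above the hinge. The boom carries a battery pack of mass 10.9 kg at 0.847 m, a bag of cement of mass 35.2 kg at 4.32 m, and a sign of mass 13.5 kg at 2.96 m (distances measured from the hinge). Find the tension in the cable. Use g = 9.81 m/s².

Take moments about the hinge.
Beam weight: 22.9 × 9.81 = 224.6 N down at 2.3 m → arm 2.3 m, τ = 224.6 × 2.3 = 516.6 N·m clockwise.
Battery pack: 10.9 × 9.81 = 106.9 N down at 0.847 m → arm 0.847 m, τ = 106.9 × 0.847 = 90.54 N·m clockwise.
Bag of cement: 35.2 × 9.81 = 345.3 N down at 4.32 m → arm 4.32 m, τ = 345.3 × 4.32 = 1492 N·m clockwise.
Sign: 13.5 × 9.81 = 132.4 N down at 2.96 m → arm 2.96 m, τ = 132.4 × 2.96 = 391.9 N·m clockwise.
Total clockwise load moment = 2491 N·m.
The cable tension T acts at 3.12 m; only its component perpendicular to the boom, T sinθ, produces torque. sinθ = h/√(h²+d²) = 2.37/√(2.37²+3.12²) = 0.6049.
Setting net torque to zero: T × 3.12 × 0.6049 = 2491 → T = 2491 / 1.887 = 1320 N.

T ≈ 1320 N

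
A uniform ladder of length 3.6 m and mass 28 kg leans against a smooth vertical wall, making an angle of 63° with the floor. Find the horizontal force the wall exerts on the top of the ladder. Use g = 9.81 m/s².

Sum moments about the foot of the ladder (the floor normal and friction both act there and drop out).
Ladder weight 28×9.81 = 274.7 N acts at 1.8 m along the ladder; its horizontal arm is 1.8·cos63° = 0.8172 m → τ = 224.5 N·m clockwise.
Wall normal N acts horizontally at the top; its moment arm is the height L sinθ = 3.6·sin63° = 3.208 m, counterclockwise.
For rotational equilibrium, N × 3.208 = 224.5, so N = 70 N.

N_wall ≈ 70 N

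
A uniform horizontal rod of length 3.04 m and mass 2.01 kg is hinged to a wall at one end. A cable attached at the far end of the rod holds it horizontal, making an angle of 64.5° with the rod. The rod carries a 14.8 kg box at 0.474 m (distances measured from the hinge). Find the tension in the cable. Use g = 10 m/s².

T ≈ 36.7 N

About the hinge:
Beam weight: 2.01 × 10 = 20.1 N down at 1.52 m → arm 1.52 m, τ = 20.1 × 1.52 = 30.55 N·m clockwise.
Box: 14.8 × 10 = 148 N down at 0.474 m → arm 0.474 m, τ = 148 × 0.474 = 70.15 N·m clockwise.
Total clockwise load moment = 100.7 N·m.
The cable tension T acts at 3.04 m; only its component perpendicular to the rod, T sinθ, produces torque. sin 64.5° = 0.9026.
Στ = 0 ⇒ T × 3.04 × 0.9026 = 100.7 ⇒ T = 100.7 / 2.744 = 36.7 N.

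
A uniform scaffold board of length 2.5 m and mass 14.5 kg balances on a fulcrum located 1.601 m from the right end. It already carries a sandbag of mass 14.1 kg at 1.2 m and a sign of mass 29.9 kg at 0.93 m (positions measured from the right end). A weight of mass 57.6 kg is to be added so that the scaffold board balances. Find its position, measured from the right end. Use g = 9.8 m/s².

About the fulcrum (at 1.601 m from the right end):
Beam weight: 14.5 × 9.8 = 142.1 N down at 1.25 m → arm 0.351 m, τ = 142.1 × 0.351 = 49.88 N·m clockwise.
Sandbag: 14.1 × 9.8 = 138.2 N down at 1.2 m → arm 0.401 m, τ = 138.2 × 0.401 = 55.42 N·m clockwise.
Sign: 29.9 × 9.8 = 293 N down at 0.93 m → arm 0.671 m, τ = 293 × 0.671 = 196.6 N·m clockwise.
Net moment of existing loads = 301.9 N·m clockwise.
The weight weighs 57.6 × 9.8 = 564.5 N and must supply an equal counterclockwise moment, so its lever arm about the fulcrum is 301.9 / 564.5 = 0.535 m.
That puts it at 1.601 + 0.535 = 2.14 m from the right end.

x ≈ 2.14 m from the right end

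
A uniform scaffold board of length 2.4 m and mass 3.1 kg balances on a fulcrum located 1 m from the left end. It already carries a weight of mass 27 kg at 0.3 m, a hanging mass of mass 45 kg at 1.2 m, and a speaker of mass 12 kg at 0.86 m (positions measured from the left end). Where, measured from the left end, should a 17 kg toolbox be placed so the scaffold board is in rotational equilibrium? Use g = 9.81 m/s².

Taking torques about the fulcrum (at 1 m from the left end):
Beam weight: 3.1 × 9.81 = 30.41 N down at 1.2 m → arm 0.2 m, τ = 30.41 × 0.2 = 6.082 N·m clockwise.
Weight: 27 × 9.81 = 264.9 N down at 0.3 m → arm 0.7 m, τ = 264.9 × 0.7 = 185.4 N·m counterclockwise.
Hanging mass: 45 × 9.81 = 441.5 N down at 1.2 m → arm 0.2 m, τ = 441.5 × 0.2 = 88.3 N·m clockwise.
Speaker: 12 × 9.81 = 117.7 N down at 0.86 m → arm 0.14 m, τ = 117.7 × 0.14 = 16.48 N·m counterclockwise.
Net moment of existing loads = 107.5 N·m counterclockwise.
The toolbox weighs 17 × 9.81 = 166.8 N and must supply an equal clockwise moment, so its lever arm about the fulcrum is 107.5 / 166.8 = 0.644 m.
That puts it at 1 + 0.644 = 1.64 m from the left end.

x ≈ 1.64 m from the left end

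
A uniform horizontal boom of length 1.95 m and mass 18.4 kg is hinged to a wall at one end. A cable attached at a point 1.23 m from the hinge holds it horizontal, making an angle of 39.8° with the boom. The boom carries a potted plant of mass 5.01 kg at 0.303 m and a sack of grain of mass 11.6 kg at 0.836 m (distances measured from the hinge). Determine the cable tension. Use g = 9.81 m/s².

Choose the hinge as the axis so the unknown hinge reaction has zero arm there.
Beam weight: 18.4 × 9.81 = 180.5 N down at 0.975 m → arm 0.975 m, τ = 180.5 × 0.975 = 176 N·m clockwise.
Potted plant: 5.01 × 9.81 = 49.15 N down at 0.303 m → arm 0.303 m, τ = 49.15 × 0.303 = 14.89 N·m clockwise.
Sack of grain: 11.6 × 9.81 = 113.8 N down at 0.836 m → arm 0.836 m, τ = 113.8 × 0.836 = 95.14 N·m clockwise.
Total clockwise load moment = 286 N·m.
The cable tension T acts at 1.23 m; only its component perpendicular to the boom, T sinθ, produces torque. sin 39.8° = 0.6401.
Balancing moments: T × 1.23 × 0.6401 = 286, giving T = 286 / 0.7873 = 363 N.

T ≈ 363 N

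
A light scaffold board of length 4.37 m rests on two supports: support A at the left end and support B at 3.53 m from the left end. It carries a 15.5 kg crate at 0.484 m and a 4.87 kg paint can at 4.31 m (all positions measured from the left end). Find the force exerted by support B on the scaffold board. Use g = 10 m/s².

R_B ≈ 80.7 N

About support A:
Crate: 15.5 × 10 = 155 N down at 0.484 m → arm 0.484 m, τ = 155 × 0.484 = 75.02 N·m clockwise.
Paint can: 4.87 × 10 = 48.7 N down at 4.31 m → arm 4.31 m, τ = 48.7 × 4.31 = 209.9 N·m clockwise.
Net load moment about support A = 284.9 N·m clockwise.
Reaction R at support B is upward at 3.53 m, arm 3.53 m → moment R × 3.53 counterclockwise.
Balancing moments: R × 3.53 = 284.9, giving R = 80.7 N.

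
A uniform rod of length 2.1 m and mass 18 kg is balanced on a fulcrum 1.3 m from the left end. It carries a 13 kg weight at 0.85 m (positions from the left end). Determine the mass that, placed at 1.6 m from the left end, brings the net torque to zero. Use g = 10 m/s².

Sum moments about the fulcrum (at 1.3 m from the left end) (the support reaction has zero arm there).
Beam weight: 18 × 10 = 180 N down at 1.05 m → arm 0.25 m, τ = 180 × 0.25 = 45 N·m counterclockwise.
Weight: 13 × 10 = 130 N down at 0.85 m → arm 0.45 m, τ = 130 × 0.45 = 58.5 N·m counterclockwise.
Net moment of known loads = 103.5 N·m counterclockwise.
An unknown mass m at 1.6 m has arm 0.3 m; its moment is m·g·0.3 clockwise.
Balancing moments: m × 10 × 0.3 = 103.5, giving m = 103.5 / (10 × 0.3) = 34.5 kg.

m ≈ 34.5 kg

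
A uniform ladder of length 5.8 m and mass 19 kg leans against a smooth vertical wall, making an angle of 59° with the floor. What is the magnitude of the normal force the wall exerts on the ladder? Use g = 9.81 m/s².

Choose the foot of the ladder as the axis so the floor normal and friction both act there and drop out.
Ladder weight 19×9.81 = 186.4 N acts at 2.9 m along the ladder; its horizontal arm is 2.9·cos59° = 1.494 m → τ = 278.5 N·m clockwise.
Wall normal N acts horizontally at the top; its moment arm is the height L sinθ = 5.8·sin59° = 4.972 m, counterclockwise.
For rotational equilibrium, N × 4.972 = 278.5, so N = 56 N.

N_wall ≈ 56 N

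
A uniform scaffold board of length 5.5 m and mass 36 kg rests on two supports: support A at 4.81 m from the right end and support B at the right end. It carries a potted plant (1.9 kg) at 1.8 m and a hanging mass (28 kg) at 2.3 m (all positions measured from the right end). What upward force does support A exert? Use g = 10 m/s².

Choose support B as the axis so its reaction then has zero moment arm.
Beam weight: 36 × 10 = 360 N down at 2.75 m → arm 2.75 m, τ = 360 × 2.75 = 990 N·m counterclockwise.
Potted plant: 1.9 × 10 = 19 N down at 1.8 m → arm 1.8 m, τ = 19 × 1.8 = 34.2 N·m counterclockwise.
Hanging mass: 28 × 10 = 280 N down at 2.3 m → arm 2.3 m, τ = 280 × 2.3 = 644 N·m counterclockwise.
Net load moment about support B = 1668 N·m counterclockwise.
Reaction R at support A is upward at 4.81 m, arm 4.81 m → moment R × 4.81 clockwise.
Balancing moments: R × 4.81 = 1668, giving R = 347 N.

R_A ≈ 347 N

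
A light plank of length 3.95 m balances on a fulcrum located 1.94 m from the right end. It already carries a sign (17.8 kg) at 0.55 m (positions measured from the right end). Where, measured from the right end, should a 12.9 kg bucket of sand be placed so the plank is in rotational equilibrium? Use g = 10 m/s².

Taking torques about the fulcrum (at 1.94 m from the right end):
Sign: 17.8 × 10 = 178 N down at 0.55 m → arm 1.39 m, τ = 178 × 1.39 = 247.4 N·m clockwise.
Net moment of existing loads = 247.4 N·m clockwise.
The bucket of sand weighs 12.9 × 10 = 129 N and must supply an equal counterclockwise moment, so its lever arm about the fulcrum is 247.4 / 129 = 1.92 m.
That puts it at 1.94 + 1.92 = 3.86 m from the right end.

x ≈ 3.86 m from the right end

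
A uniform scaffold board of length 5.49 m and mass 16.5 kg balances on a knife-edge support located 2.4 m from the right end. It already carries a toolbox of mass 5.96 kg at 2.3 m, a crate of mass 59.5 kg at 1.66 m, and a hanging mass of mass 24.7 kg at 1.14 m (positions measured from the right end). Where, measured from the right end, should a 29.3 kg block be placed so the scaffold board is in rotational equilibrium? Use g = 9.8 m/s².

Choose the knife-edge support (at 2.4 m from the right end) as the axis so the support reaction has zero arm there.
Beam weight: 16.5 × 9.8 = 161.7 N down at 2.745 m → arm 0.345 m, τ = 161.7 × 0.345 = 55.79 N·m counterclockwise.
Toolbox: 5.96 × 9.8 = 58.41 N down at 2.3 m → arm 0.1 m, τ = 58.41 × 0.1 = 5.841 N·m clockwise.
Crate: 59.5 × 9.8 = 583.1 N down at 1.66 m → arm 0.74 m, τ = 583.1 × 0.74 = 431.5 N·m clockwise.
Hanging mass: 24.7 × 9.8 = 242.1 N down at 1.14 m → arm 1.26 m, τ = 242.1 × 1.26 = 305 N·m clockwise.
Net moment of existing loads = 686.6 N·m clockwise.
The block weighs 29.3 × 9.8 = 287.1 N and must supply an equal counterclockwise moment, so its lever arm about the knife-edge support is 686.6 / 287.1 = 2.39 m.
That puts it at 2.4 + 2.39 = 4.79 m from the right end.

x ≈ 4.79 m from the right end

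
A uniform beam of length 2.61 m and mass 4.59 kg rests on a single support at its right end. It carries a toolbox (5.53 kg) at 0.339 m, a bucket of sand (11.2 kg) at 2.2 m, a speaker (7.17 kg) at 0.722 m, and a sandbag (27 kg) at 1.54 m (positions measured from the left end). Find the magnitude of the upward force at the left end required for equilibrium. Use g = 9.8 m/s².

F ≈ 246 N

About the right end:
Beam weight: 4.59 × 9.8 = 44.98 N down at 1.305 m → arm 1.305 m, τ = 44.98 × 1.305 = 58.7 N·m counterclockwise.
Toolbox: 5.53 × 9.8 = 54.19 N down at 0.339 m → arm 2.271 m, τ = 54.19 × 2.271 = 123.1 N·m counterclockwise.
Bucket of sand: 11.2 × 9.8 = 109.8 N down at 2.2 m → arm 0.41 m, τ = 109.8 × 0.41 = 45.02 N·m counterclockwise.
Speaker: 7.17 × 9.8 = 70.27 N down at 0.722 m → arm 1.888 m, τ = 70.27 × 1.888 = 132.7 N·m counterclockwise.
Sandbag: 27 × 9.8 = 264.6 N down at 1.54 m → arm 1.07 m, τ = 264.6 × 1.07 = 283.1 N·m counterclockwise.
Net moment of the loads = 642.6 N·m counterclockwise.
The upward force F acts at the left end, arm 2.61 m, giving F × 2.61 clockwise.
For rotational equilibrium, F × 2.61 = 642.6, so F = 642.6 / 2.61 = 246 N.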